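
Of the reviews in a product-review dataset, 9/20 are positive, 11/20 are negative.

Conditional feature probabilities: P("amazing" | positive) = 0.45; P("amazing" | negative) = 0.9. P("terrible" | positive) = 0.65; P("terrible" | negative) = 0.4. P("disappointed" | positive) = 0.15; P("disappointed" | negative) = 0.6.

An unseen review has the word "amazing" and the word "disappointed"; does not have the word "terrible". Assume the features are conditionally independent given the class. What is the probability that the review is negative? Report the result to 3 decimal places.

0.944

positive: 0.45 × 0.45 × (1−0.65) × 0.15 = 0.01063125
negative: 0.55 × 0.9 × (1−0.4) × 0.6 = 0.1782
P(negative | x) = 0.1782 / 0.18883125 ≈ 0.944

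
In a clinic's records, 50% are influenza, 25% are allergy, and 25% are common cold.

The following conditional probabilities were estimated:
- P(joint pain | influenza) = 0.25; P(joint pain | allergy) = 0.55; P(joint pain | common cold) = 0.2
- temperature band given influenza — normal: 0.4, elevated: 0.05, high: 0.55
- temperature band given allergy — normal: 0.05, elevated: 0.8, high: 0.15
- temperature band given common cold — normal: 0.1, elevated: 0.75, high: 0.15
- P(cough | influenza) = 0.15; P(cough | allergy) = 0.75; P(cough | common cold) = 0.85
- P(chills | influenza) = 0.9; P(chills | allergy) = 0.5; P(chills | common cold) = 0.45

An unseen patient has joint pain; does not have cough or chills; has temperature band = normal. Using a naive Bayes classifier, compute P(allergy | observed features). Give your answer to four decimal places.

0.1556

influenza: 0.5 × 0.25 × 0.4 × (1−0.15) × (1−0.9) = 0.00425
allergy: 0.25 × 0.55 × 0.05 × (1−0.75) × (1−0.5) = 0.000859375
common cold: 0.25 × 0.2 × 0.1 × (1−0.85) × (1−0.45) = 0.0004125
P(allergy | x) = 0.000859375 / 0.005521875 ≈ 0.1556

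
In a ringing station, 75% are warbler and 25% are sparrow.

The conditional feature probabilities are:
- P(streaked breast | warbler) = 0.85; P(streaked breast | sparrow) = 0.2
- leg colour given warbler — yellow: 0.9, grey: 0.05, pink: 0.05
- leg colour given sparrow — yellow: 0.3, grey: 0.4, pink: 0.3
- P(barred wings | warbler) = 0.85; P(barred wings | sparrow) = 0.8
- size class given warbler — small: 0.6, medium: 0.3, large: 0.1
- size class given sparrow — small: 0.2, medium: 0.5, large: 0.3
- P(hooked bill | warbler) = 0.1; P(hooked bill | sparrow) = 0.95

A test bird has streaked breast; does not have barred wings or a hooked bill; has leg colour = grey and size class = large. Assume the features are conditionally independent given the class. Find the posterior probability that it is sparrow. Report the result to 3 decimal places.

warbler: 0.75 × 0.85 × 0.05 × (1−0.85) × 0.1 × (1−0.1) = 0.0004303125
sparrow: 0.25 × 0.2 × 0.4 × (1−0.8) × 0.3 × (1−0.95) = 0.00006
P(sparrow | x) = 0.00006 / 0.0004903125 ≈ 0.122

0.122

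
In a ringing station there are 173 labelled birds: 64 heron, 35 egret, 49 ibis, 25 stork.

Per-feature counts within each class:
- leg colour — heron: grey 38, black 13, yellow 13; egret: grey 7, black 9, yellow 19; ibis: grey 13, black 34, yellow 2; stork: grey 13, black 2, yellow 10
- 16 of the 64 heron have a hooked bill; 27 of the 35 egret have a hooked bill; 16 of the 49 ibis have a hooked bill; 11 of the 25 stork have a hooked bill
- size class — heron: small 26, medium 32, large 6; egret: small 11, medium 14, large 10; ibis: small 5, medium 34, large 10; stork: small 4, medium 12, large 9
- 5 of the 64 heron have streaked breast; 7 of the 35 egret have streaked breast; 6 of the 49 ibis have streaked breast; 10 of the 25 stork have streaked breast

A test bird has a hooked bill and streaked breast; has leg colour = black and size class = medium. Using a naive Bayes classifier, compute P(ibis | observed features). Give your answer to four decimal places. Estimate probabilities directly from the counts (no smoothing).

0.5256

heron: (64/173) × (13/64) × (16/64) × (32/64) × (5/64) ≈ 0.000733833
egret: (35/173) × (9/35) × (27/35) × (14/35) × (7/35) ≈ 0.00321057
ibis: (49/173) × (34/49) × (16/49) × (34/49) × (6/49) ≈ 0.00545249
stork: (25/173) × (2/25) × (11/25) × (12/25) × (10/25) ≈ 0.000976647
P(ibis | x) = 0.00545249 / 0.01037354 ≈ 0.5256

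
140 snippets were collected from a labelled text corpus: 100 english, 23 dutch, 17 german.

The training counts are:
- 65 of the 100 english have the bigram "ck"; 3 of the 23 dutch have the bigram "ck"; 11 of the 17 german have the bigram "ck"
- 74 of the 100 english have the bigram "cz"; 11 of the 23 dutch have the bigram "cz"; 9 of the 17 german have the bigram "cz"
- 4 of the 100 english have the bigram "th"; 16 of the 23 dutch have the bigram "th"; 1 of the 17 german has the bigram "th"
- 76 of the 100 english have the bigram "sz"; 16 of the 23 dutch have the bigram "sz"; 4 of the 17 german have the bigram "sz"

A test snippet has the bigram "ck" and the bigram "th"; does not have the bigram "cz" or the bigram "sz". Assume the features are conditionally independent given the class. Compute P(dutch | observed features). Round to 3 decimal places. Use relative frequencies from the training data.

english: (100/140) × (65/100) × (26/100) × (4/100) × (24/100) ≈ 0.00115886
dutch: (23/140) × (3/23) × (12/23) × (16/23) × (7/23) ≈ 0.00236706
german: (17/140) × (11/17) × (8/17) × (1/17) × (13/17) ≈ 0.00166323
P(dutch | x) = 0.00236706 / 0.00518915 ≈ 0.456

0.456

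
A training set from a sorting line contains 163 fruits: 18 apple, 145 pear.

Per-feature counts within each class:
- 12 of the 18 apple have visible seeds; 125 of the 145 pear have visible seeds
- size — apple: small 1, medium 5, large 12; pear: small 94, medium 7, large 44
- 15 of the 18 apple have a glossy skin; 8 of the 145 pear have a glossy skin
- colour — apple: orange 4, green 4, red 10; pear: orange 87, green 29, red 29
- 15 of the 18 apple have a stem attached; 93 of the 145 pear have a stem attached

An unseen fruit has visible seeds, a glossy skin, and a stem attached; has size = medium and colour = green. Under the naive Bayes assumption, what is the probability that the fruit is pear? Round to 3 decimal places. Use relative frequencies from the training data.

apple: (18/163) × (12/18) × (5/18) × (15/18) × (4/18) × (15/18) ≈ 0.00315585
pear: (145/163) × (125/145) × (7/145) × (8/145) × (29/145) × (93/145) ≈ 0.000262011
P(pear | x) = 0.000262011 / 0.003417861 ≈ 0.077

0.077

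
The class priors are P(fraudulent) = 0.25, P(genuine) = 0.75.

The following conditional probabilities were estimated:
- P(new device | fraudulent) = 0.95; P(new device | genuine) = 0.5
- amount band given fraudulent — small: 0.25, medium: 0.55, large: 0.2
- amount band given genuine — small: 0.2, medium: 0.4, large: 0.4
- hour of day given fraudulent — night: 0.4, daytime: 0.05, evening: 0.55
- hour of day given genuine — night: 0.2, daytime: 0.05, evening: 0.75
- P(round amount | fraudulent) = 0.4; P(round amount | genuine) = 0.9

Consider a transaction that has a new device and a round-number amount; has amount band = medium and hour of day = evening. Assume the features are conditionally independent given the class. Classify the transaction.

fraudulent: 0.25 × 0.95 × 0.55 × 0.55 × 0.4 = 0.0287375
genuine: 0.75 × 0.5 × 0.4 × 0.75 × 0.9 = 0.10125
Highest score → genuine.

genuine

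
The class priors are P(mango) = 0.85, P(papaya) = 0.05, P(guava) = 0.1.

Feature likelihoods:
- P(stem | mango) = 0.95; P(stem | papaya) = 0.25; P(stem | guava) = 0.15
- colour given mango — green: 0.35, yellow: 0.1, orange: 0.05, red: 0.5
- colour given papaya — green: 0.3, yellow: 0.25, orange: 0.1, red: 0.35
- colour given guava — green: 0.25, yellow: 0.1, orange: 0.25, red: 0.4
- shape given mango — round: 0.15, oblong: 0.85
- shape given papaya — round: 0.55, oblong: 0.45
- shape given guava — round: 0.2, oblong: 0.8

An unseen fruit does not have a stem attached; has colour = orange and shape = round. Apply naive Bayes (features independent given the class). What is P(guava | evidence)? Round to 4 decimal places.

0.6409

mango: 0.85 × (1−0.95) × 0.05 × 0.15 = 0.00031875
papaya: 0.05 × (1−0.25) × 0.1 × 0.55 = 0.0020625
guava: 0.1 × (1−0.15) × 0.25 × 0.2 = 0.00425
P(guava | x) = 0.00425 / 0.00663125 ≈ 0.6409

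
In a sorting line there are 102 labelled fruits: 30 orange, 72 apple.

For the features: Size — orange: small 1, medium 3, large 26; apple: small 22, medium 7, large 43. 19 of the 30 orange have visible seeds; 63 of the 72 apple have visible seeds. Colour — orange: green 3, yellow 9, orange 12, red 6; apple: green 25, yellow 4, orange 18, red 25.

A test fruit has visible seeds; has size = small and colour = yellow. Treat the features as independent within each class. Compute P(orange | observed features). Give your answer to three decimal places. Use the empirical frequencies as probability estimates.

orange: (30/102) × (1/30) × (19/30) × (9/30) ≈ 0.00186275
apple: (72/102) × (22/72) × (63/72) × (4/72) ≈ 0.0104847
P(orange | x) = 0.00186275 / 0.01234745 ≈ 0.151

0.151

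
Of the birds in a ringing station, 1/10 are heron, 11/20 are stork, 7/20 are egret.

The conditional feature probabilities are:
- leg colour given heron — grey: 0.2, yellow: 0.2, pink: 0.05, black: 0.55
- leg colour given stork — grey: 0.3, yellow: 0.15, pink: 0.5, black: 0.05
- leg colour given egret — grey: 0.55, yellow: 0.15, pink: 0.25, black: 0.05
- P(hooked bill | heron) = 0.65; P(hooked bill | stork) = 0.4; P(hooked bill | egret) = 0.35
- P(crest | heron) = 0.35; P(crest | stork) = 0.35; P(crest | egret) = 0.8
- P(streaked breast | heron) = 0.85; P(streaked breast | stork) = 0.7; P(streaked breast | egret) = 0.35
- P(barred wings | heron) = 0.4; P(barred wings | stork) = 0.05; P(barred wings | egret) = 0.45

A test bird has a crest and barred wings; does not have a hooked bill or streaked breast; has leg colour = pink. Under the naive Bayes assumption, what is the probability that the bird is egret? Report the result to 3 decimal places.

0.936

heron: 0.1 × 0.05 × (1−0.65) × 0.35 × (1−0.85) × 0.4 = 0.00003675
stork: 0.55 × 0.5 × (1−0.4) × 0.35 × (1−0.7) × 0.05 = 0.00086625
egret: 0.35 × 0.25 × (1−0.35) × 0.8 × (1−0.35) × 0.45 = 0.01330875
P(egret | x) = 0.01330875 / 0.01421175 ≈ 0.936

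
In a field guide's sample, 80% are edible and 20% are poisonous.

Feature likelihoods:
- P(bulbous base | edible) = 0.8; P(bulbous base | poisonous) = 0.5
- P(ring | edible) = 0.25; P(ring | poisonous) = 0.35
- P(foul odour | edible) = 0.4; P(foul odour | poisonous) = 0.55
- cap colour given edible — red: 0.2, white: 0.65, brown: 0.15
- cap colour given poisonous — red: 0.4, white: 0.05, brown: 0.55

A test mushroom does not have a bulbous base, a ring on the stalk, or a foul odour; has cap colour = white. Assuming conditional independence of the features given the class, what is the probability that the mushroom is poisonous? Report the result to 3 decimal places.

0.030

edible: 0.8 × (1−0.8) × (1−0.25) × (1−0.4) × 0.65 = 0.0468
poisonous: 0.2 × (1−0.5) × (1−0.35) × (1−0.55) × 0.05 = 0.0014625
P(poisonous | x) = 0.0014625 / 0.0482625 ≈ 0.030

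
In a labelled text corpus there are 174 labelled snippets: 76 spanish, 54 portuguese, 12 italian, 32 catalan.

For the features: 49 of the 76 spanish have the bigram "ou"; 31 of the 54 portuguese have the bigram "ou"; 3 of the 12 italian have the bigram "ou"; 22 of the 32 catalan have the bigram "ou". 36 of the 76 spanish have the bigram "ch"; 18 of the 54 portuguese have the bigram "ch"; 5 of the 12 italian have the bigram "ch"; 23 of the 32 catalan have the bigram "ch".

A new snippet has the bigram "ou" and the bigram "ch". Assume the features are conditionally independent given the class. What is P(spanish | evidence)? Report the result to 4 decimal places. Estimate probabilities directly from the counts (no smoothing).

0.4586

spanish: (76/174) × (49/76) × (36/76) ≈ 0.133394
portuguese: (54/174) × (31/54) × (18/54) ≈ 0.059387
italian: (12/174) × (3/12) × (5/12) ≈ 0.00718391
catalan: (32/174) × (22/32) × (23/32) ≈ 0.0908764
P(spanish | x) = 0.133394 / 0.29084131 ≈ 0.4586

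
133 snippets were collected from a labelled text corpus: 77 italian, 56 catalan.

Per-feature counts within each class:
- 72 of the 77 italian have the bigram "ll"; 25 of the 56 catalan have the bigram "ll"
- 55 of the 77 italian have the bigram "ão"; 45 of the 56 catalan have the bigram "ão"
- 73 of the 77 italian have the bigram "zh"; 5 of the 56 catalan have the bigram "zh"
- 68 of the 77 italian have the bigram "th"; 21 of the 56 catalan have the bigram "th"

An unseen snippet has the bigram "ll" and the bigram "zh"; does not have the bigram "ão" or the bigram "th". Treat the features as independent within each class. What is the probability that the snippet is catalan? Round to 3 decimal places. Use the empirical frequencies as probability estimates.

italian: (77/133) × (72/77) × (22/77) × (73/77) × (9/77) ≈ 0.0171394
catalan: (56/133) × (25/56) × (11/56) × (5/56) × (35/56) ≈ 0.00206042
P(catalan | x) = 0.00206042 / 0.01919982 ≈ 0.107

0.107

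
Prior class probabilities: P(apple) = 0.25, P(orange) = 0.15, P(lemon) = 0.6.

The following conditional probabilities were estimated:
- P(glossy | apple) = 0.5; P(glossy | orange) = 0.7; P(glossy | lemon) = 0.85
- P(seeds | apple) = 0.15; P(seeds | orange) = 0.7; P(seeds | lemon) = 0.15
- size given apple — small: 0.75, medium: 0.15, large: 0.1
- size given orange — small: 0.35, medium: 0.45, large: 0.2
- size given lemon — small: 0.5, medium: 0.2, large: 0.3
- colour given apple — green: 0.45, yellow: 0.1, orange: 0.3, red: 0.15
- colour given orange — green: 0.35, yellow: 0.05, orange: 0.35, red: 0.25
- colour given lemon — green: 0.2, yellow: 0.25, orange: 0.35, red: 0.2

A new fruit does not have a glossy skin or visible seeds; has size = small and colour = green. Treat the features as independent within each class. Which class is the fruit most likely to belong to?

apple: 0.25 × (1−0.5) × (1−0.15) × 0.75 × 0.45 = 0.035859375
orange: 0.15 × (1−0.7) × (1−0.7) × 0.35 × 0.35 = 0.00165375
lemon: 0.6 × (1−0.85) × (1−0.15) × 0.5 × 0.2 = 0.00765
Highest score → apple.

apple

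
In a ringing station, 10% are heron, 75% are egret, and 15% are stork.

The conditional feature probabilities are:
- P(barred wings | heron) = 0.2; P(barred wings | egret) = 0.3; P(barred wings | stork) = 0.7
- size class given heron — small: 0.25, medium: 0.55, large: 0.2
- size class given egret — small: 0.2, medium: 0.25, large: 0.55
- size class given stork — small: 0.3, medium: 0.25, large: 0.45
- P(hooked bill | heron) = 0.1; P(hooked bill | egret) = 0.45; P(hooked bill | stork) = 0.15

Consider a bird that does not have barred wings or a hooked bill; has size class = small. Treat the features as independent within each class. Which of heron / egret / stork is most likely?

egret

heron: 0.1 × (1−0.2) × 0.25 × (1−0.1) = 0.018
egret: 0.75 × (1−0.3) × 0.2 × (1−0.45) = 0.05775
stork: 0.15 × (1−0.7) × 0.3 × (1−0.15) = 0.011475
Highest score → egret.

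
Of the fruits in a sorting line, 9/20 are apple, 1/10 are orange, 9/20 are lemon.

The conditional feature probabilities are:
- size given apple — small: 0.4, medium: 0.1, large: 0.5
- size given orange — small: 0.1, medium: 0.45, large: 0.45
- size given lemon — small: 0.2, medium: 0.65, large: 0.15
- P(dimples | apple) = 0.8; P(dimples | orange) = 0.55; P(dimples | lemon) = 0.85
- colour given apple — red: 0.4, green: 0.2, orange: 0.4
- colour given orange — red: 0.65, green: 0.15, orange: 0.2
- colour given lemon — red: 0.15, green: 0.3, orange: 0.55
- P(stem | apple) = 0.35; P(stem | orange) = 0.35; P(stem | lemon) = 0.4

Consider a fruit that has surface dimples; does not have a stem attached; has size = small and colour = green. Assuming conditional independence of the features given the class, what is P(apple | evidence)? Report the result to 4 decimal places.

0.5668

apple: 0.45 × 0.4 × 0.8 × 0.2 × (1−0.35) = 0.01872
orange: 0.1 × 0.1 × 0.55 × 0.15 × (1−0.35) = 0.00053625
lemon: 0.45 × 0.2 × 0.85 × 0.3 × (1−0.4) = 0.01377
P(apple | x) = 0.01872 / 0.03302625 ≈ 0.5668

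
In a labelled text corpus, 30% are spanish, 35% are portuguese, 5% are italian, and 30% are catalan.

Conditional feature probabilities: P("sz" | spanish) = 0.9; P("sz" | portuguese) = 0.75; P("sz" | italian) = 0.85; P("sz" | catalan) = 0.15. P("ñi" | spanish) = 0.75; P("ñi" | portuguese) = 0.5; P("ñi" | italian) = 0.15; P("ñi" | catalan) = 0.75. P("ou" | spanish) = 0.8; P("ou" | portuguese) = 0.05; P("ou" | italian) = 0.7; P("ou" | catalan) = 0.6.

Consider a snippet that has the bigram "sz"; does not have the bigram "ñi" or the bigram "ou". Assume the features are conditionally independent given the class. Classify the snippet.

spanish: 0.3 × 0.9 × (1−0.75) × (1−0.8) = 0.0135
portuguese: 0.35 × 0.75 × (1−0.5) × (1−0.05) = 0.1246875
italian: 0.05 × 0.85 × (1−0.15) × (1−0.7) = 0.0108375
catalan: 0.3 × 0.15 × (1−0.75) × (1−0.6) = 0.0045
Highest score → portuguese.

portuguese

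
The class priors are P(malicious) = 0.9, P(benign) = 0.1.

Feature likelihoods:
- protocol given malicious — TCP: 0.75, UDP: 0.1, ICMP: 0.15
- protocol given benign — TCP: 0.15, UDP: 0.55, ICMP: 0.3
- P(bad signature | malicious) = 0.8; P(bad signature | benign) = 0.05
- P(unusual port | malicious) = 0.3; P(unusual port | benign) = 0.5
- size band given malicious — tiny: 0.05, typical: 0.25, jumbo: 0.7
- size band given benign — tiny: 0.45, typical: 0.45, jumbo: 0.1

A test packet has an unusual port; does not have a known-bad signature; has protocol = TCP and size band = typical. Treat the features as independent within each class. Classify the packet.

malicious

malicious: 0.9 × 0.75 × (1−0.8) × 0.3 × 0.25 = 0.010125
benign: 0.1 × 0.15 × (1−0.05) × 0.5 × 0.45 = 0.00320625
Highest score → malicious.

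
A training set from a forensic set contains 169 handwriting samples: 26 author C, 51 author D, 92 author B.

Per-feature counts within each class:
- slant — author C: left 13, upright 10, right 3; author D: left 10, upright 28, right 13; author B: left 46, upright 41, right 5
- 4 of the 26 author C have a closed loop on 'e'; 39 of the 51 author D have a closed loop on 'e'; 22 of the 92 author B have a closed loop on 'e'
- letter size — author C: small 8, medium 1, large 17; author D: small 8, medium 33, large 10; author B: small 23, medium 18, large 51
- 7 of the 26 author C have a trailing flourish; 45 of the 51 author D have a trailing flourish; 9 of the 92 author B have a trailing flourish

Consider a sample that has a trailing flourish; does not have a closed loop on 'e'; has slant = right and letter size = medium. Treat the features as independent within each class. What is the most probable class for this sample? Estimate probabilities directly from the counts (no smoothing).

author C: (26/169) × (3/26) × (22/26) × (1/26) × (7/26) ≈ 0.000155538
author D: (51/169) × (13/51) × (12/51) × (33/51) × (45/51) ≈ 0.0103337
author B: (92/169) × (5/92) × (70/92) × (18/92) × (9/92) ≈ 0.000430857
Highest score → author D.

author D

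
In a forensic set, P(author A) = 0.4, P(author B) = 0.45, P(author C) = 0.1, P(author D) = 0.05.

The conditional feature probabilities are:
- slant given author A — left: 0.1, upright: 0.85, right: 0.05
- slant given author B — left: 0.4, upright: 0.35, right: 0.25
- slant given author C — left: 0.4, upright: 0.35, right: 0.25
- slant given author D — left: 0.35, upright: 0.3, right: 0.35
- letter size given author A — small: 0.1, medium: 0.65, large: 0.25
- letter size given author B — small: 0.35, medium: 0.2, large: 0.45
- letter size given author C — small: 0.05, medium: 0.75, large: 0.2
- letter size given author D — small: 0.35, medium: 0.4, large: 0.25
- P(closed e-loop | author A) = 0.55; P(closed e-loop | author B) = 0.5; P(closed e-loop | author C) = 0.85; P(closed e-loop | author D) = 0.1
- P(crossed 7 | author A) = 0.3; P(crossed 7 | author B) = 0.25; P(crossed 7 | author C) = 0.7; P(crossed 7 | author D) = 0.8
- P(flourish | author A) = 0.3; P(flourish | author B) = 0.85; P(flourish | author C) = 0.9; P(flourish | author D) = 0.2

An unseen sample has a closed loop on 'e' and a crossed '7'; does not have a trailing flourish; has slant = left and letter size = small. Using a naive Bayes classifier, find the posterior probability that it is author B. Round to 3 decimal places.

0.548

author A: 0.4 × 0.1 × 0.1 × 0.55 × 0.3 × (1−0.3) = 0.000462
author B: 0.45 × 0.4 × 0.35 × 0.5 × 0.25 × (1−0.85) = 0.00118125
author C: 0.1 × 0.4 × 0.05 × 0.85 × 0.7 × (1−0.9) = 0.000119
author D: 0.05 × 0.35 × 0.35 × 0.1 × 0.8 × (1−0.2) = 0.000392
P(author B | x) = 0.00118125 / 0.00215425 ≈ 0.548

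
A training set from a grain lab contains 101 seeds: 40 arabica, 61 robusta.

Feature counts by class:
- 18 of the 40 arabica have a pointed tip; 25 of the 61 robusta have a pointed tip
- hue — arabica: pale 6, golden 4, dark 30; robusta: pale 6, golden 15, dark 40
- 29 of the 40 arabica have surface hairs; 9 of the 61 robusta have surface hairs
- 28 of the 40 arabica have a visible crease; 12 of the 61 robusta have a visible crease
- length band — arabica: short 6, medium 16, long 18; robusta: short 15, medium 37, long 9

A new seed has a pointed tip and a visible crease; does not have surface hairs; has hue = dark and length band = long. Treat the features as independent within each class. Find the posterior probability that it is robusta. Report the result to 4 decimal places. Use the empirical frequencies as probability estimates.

0.2575

arabica: (40/101) × (18/40) × (30/40) × (11/40) × (28/40) × (18/40) ≈ 0.0115786
robusta: (61/101) × (25/61) × (40/61) × (52/61) × (12/61) × (9/61) ≈ 0.00401593
P(robusta | x) = 0.00401593 / 0.01559453 ≈ 0.2575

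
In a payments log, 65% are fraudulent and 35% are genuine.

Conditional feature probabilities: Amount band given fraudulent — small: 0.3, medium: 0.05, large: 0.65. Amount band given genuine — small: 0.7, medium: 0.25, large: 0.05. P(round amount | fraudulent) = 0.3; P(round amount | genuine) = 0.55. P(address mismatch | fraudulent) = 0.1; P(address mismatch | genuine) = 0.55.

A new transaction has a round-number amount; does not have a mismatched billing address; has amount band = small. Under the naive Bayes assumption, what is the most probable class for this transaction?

fraudulent: 0.65 × 0.3 × 0.3 × (1−0.1) = 0.05265
genuine: 0.35 × 0.7 × 0.55 × (1−0.55) = 0.0606375
Highest score → genuine.

genuine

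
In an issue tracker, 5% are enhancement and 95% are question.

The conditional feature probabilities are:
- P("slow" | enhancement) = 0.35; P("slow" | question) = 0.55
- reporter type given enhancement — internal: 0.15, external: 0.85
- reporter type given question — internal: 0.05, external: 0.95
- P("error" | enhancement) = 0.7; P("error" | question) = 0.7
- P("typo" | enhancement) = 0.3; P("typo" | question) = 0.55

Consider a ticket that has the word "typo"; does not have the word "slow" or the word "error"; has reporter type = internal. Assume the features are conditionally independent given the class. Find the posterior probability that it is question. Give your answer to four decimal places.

enhancement: 0.05 × (1−0.35) × 0.15 × (1−0.7) × 0.3 = 0.00043875
question: 0.95 × (1−0.55) × 0.05 × (1−0.7) × 0.55 = 0.003526875
P(question | x) = 0.003526875 / 0.003965625 ≈ 0.8894

0.8894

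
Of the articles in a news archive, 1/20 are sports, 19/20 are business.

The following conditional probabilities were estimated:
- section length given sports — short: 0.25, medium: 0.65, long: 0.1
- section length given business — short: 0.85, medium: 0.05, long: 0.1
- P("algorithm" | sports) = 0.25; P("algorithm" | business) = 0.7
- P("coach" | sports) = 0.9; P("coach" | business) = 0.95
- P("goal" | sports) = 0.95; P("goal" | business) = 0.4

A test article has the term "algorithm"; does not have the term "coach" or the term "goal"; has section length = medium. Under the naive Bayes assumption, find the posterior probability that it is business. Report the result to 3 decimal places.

0.961

sports: 0.05 × 0.65 × 0.25 × (1−0.9) × (1−0.95) = 0.000040625
business: 0.95 × 0.05 × 0.7 × (1−0.95) × (1−0.4) = 0.0009975
P(business | x) = 0.0009975 / 0.001038125 ≈ 0.961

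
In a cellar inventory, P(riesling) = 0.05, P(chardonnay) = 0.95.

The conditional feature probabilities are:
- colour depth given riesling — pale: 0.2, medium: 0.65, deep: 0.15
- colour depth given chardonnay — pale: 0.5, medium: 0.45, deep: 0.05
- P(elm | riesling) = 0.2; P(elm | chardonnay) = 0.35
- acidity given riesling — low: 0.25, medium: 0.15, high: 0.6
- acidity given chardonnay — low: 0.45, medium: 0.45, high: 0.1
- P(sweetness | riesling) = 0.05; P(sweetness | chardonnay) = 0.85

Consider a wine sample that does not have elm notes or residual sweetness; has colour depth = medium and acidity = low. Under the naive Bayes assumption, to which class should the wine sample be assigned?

chardonnay

riesling: 0.05 × 0.65 × (1−0.2) × 0.25 × (1−0.05) = 0.006175
chardonnay: 0.95 × 0.45 × (1−0.35) × 0.45 × (1−0.85) = 0.0187565625
Highest score → chardonnay.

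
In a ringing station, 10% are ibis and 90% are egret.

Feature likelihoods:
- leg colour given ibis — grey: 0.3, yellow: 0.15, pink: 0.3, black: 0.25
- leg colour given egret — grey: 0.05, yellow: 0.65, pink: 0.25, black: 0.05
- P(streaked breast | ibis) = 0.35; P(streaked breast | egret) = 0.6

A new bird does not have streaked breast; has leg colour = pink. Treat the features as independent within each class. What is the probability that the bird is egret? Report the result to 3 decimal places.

0.822

ibis: 0.1 × 0.3 × (1−0.35) = 0.0195
egret: 0.9 × 0.25 × (1−0.6) = 0.09
P(egret | x) = 0.09 / 0.1095 ≈ 0.822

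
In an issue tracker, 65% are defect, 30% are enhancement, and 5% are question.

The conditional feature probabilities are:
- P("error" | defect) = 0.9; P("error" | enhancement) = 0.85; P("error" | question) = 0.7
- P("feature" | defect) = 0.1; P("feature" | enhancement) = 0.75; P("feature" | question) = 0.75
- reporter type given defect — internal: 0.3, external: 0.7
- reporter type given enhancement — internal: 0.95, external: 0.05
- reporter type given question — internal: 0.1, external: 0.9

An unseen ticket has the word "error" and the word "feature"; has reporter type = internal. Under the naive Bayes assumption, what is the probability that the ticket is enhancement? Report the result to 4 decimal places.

defect: 0.65 × 0.9 × 0.1 × 0.3 = 0.01755
enhancement: 0.3 × 0.85 × 0.75 × 0.95 = 0.1816875
question: 0.05 × 0.7 × 0.75 × 0.1 = 0.002625
P(enhancement | x) = 0.1816875 / 0.2018625 ≈ 0.9001

0.9001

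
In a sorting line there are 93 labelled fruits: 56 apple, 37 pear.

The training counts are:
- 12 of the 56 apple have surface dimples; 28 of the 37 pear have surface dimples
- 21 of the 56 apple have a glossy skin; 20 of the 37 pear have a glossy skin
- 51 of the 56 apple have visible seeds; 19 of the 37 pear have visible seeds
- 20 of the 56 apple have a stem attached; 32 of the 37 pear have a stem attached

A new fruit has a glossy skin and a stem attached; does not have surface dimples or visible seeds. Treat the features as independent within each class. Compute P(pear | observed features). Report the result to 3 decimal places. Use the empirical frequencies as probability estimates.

apple: (56/93) × (44/56) × (21/56) × (5/56) × (20/56) ≈ 0.0056575
pear: (37/93) × (9/37) × (20/37) × (18/37) × (32/37) ≈ 0.0220093
P(pear | x) = 0.0220093 / 0.0276668 ≈ 0.796

0.796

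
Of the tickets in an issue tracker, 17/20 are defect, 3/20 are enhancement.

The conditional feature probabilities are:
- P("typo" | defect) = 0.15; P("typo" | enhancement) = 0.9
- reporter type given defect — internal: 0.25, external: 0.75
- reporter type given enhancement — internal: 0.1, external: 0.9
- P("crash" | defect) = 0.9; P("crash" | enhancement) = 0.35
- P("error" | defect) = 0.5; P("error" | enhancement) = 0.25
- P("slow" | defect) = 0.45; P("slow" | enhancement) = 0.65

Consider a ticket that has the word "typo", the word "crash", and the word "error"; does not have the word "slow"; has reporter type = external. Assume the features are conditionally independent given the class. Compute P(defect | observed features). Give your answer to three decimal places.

defect: 0.85 × 0.15 × 0.75 × 0.9 × 0.5 × (1−0.45) = 0.0236671875
enhancement: 0.15 × 0.9 × 0.9 × 0.35 × 0.25 × (1−0.65) = 0.0037209375
P(defect | x) = 0.0236671875 / 0.027388125 ≈ 0.864

0.864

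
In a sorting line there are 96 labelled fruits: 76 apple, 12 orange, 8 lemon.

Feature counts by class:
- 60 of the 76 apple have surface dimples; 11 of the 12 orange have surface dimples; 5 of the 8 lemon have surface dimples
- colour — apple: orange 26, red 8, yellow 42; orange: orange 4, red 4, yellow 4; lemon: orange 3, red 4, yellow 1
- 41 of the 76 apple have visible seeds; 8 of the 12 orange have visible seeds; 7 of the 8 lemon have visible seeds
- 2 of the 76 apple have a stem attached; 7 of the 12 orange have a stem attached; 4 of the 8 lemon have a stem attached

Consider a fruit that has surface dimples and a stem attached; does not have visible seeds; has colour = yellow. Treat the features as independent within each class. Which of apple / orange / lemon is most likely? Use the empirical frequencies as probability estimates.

apple: (76/96) × (60/76) × (42/76) × (35/76) × (2/76) ≈ 0.00418588
orange: (12/96) × (11/12) × (4/12) × (4/12) × (7/12) ≈ 0.0074267
lemon: (8/96) × (5/8) × (1/8) × (1/8) × (4/8) ≈ 0.000406901
Highest score → orange.

orange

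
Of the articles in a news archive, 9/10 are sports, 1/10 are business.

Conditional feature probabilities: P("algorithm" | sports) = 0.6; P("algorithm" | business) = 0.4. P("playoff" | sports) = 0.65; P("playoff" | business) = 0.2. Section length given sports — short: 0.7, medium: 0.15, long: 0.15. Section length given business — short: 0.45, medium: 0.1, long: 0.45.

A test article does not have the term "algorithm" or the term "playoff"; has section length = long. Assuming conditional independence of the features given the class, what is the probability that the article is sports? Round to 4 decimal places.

0.4667

sports: 0.9 × (1−0.6) × (1−0.65) × 0.15 = 0.0189
business: 0.1 × (1−0.4) × (1−0.2) × 0.45 = 0.0216
P(sports | x) = 0.0189 / 0.0405 ≈ 0.4667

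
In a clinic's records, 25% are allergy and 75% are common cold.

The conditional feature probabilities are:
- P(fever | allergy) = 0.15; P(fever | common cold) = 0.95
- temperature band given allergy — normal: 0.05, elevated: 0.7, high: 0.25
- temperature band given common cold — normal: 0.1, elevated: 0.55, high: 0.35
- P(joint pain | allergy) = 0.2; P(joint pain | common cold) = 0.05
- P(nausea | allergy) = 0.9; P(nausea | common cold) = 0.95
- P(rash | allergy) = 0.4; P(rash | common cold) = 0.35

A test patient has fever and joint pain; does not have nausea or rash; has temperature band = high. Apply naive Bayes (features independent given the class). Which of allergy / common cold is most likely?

common cold

allergy: 0.25 × 0.15 × 0.25 × 0.2 × (1−0.9) × (1−0.4) = 0.0001125
common cold: 0.75 × 0.95 × 0.35 × 0.05 × (1−0.95) × (1−0.35) = 0.000405234375
Highest score → common cold.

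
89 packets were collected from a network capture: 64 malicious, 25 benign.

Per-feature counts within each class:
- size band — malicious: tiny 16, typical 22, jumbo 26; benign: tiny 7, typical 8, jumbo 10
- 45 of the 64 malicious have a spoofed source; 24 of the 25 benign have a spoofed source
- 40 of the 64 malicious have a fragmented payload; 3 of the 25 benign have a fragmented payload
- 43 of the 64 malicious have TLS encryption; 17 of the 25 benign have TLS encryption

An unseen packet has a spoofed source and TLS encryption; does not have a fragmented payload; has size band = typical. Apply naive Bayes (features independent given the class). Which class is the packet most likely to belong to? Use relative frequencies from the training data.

benign

malicious: (64/89) × (22/64) × (45/64) × (24/64) × (43/64) ≈ 0.043791
benign: (25/89) × (8/25) × (24/25) × (22/25) × (17/25) ≈ 0.0516372
Highest score → benign.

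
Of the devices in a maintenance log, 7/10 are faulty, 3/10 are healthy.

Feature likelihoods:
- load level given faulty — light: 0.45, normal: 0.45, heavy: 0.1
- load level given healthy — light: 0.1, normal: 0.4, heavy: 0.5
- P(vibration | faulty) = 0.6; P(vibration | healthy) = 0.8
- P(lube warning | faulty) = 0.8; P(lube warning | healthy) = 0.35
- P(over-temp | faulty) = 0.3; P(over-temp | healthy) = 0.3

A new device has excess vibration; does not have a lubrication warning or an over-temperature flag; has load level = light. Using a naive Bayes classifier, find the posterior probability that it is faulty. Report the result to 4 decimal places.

0.7079

faulty: 0.7 × 0.45 × 0.6 × (1−0.8) × (1−0.3) = 0.02646
healthy: 0.3 × 0.1 × 0.8 × (1−0.35) × (1−0.3) = 0.01092
P(faulty | x) = 0.02646 / 0.03738 ≈ 0.7079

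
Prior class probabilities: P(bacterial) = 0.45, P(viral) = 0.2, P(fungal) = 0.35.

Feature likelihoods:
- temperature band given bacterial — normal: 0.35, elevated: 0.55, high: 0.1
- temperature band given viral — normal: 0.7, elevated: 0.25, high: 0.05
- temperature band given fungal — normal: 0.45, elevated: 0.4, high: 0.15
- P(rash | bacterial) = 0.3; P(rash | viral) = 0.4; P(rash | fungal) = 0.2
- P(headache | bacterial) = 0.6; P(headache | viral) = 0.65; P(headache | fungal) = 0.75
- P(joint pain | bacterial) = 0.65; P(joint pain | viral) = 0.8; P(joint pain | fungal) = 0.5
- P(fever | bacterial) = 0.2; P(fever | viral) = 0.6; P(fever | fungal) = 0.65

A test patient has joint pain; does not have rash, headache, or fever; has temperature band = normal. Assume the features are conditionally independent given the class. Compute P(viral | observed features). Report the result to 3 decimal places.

0.249

bacterial: 0.45 × 0.35 × (1−0.3) × (1−0.6) × 0.65 × (1−0.2) = 0.022932
viral: 0.2 × 0.7 × (1−0.4) × (1−0.65) × 0.8 × (1−0.6) = 0.009408
fungal: 0.35 × 0.45 × (1−0.2) × (1−0.75) × 0.5 × (1−0.65) = 0.0055125
P(viral | x) = 0.009408 / 0.0378525 ≈ 0.249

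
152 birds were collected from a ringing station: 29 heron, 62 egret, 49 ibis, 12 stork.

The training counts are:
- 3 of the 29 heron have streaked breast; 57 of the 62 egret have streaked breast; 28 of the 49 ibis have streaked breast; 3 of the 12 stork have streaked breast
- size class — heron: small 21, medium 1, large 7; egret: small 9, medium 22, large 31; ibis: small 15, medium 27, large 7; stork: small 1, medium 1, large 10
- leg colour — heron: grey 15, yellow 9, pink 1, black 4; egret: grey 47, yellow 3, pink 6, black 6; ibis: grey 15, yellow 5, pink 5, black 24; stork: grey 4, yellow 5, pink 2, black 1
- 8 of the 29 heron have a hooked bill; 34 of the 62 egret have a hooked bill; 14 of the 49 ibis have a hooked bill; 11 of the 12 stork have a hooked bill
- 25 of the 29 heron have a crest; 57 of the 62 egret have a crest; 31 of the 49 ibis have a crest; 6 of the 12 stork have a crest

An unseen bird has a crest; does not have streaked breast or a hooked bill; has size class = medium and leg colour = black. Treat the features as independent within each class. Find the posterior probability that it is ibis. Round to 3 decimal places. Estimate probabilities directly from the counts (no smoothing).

0.944

heron: (29/152) × (26/29) × (1/29) × (4/29) × (21/29) × (25/29) ≈ 0.000507875
egret: (62/152) × (5/62) × (22/62) × (6/62) × (28/62) × (57/62) ≈ 0.000468993
ibis: (49/152) × (21/49) × (27/49) × (24/49) × (35/49) × (31/49) ≈ 0.0168499
stork: (12/152) × (9/12) × (1/12) × (1/12) × (1/12) × (6/12) ≈ 0.0000171327
P(ibis | x) = 0.0168499 / 0.0178439007 ≈ 0.944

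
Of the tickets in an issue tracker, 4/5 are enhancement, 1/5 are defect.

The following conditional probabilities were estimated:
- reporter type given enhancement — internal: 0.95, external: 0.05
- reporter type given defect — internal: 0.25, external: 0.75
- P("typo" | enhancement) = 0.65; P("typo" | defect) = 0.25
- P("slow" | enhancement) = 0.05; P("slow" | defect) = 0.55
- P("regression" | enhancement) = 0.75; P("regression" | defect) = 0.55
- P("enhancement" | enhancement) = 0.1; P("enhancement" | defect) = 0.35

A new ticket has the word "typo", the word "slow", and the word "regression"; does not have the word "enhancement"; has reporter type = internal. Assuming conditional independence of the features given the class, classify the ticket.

enhancement

enhancement: 0.8 × 0.95 × 0.65 × 0.05 × 0.75 × (1−0.1) = 0.0166725
defect: 0.2 × 0.25 × 0.25 × 0.55 × 0.55 × (1−0.35) = 0.0024578125
Highest score → enhancement.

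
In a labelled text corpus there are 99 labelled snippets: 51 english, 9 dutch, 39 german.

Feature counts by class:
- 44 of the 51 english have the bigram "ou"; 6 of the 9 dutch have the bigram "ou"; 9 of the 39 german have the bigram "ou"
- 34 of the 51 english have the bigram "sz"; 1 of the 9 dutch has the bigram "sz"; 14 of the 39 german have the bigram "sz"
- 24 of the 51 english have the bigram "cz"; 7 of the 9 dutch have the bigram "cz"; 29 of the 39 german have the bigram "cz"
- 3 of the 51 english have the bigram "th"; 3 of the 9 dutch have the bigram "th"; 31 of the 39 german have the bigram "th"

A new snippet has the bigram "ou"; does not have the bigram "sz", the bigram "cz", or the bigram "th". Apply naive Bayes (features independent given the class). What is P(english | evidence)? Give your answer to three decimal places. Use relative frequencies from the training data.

english: (51/99) × (44/51) × (17/51) × (27/51) × (48/51) ≈ 0.0738178
dutch: (9/99) × (6/9) × (8/9) × (2/9) × (6/9) ≈ 0.00798105
german: (39/99) × (9/39) × (25/39) × (10/39) × (8/39) ≈ 0.00306509
P(english | x) = 0.0738178 / 0.08486394 ≈ 0.870

0.870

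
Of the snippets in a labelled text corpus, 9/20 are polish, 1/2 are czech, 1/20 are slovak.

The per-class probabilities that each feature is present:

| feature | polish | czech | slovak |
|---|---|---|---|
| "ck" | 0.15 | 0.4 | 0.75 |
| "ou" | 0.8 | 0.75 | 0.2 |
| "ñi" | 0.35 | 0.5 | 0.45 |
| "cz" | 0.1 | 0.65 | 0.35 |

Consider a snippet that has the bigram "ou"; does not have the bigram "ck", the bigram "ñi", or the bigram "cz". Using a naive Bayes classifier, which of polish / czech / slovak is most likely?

polish

polish: 0.45 × (1−0.15) × 0.8 × (1−0.35) × (1−0.1) = 0.17901
czech: 0.5 × (1−0.4) × 0.75 × (1−0.5) × (1−0.65) = 0.039375
slovak: 0.05 × (1−0.75) × 0.2 × (1−0.45) × (1−0.35) = 0.00089375
Highest score → polish.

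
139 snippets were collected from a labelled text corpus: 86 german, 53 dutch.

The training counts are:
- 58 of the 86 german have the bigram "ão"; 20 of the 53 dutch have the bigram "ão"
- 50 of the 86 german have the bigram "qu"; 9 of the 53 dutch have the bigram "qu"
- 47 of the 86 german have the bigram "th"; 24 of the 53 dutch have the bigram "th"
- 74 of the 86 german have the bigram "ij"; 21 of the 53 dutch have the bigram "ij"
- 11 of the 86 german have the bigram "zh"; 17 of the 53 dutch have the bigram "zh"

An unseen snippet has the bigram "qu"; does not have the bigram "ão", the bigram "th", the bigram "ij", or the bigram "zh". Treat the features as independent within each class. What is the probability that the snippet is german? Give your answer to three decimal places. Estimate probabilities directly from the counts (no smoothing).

german: (86/139) × (28/86) × (50/86) × (39/86) × (12/86) × (75/86) ≈ 0.00646289
dutch: (53/139) × (33/53) × (9/53) × (29/53) × (32/53) × (36/53) ≈ 0.00904667
P(german | x) = 0.00646289 / 0.01550956 ≈ 0.417

0.417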